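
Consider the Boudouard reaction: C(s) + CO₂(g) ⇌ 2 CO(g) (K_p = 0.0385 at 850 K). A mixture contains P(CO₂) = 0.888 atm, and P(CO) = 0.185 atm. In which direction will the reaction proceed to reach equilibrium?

neither direction; the system is at equilibrium

(C is a pure solid — omitted from Q_p.)
Q_p = P(CO)² / P(CO₂) = (0.185)² / (0.888) = 0.0385
Q_p = 0.0385 = K_p, so the system is already at equilibrium.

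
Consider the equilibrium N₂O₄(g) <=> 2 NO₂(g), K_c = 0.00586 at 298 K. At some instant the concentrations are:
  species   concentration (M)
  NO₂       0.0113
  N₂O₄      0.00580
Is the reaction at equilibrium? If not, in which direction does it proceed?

Q_c = [NO₂]² / [N₂O₄] = (0.0113)² / (0.00580) = 0.0220
Q_c = 0.0220 > K_c = 0.00586, so the reverse reaction proceeds.

toward reactants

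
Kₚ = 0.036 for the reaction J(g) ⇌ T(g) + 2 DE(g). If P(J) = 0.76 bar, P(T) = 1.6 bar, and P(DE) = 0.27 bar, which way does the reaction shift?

to the left

Qₚ = P(T)·P(DE)² / P(J) = (1.6)·(0.27)² / (0.76) = 0.15
Qₚ = 0.15 > Kₚ = 0.036, so the reverse reaction proceeds.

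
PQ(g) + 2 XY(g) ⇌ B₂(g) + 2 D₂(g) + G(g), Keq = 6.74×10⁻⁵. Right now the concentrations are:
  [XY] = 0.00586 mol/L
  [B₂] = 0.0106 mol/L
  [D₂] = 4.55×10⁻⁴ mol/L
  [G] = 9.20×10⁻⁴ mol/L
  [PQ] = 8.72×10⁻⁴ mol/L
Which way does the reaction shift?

Q = [B₂]·[D₂]²·[G] / ([PQ]·[XY]²) = (0.0106)·(4.55×10⁻⁴)²·(9.20×10⁻⁴) / ((8.72×10⁻⁴)·(0.00586)²) = 6.74×10⁻⁵
Q = 6.74×10⁻⁵ = Keq, so the system is already at equilibrium.

no net change (already at equilibrium)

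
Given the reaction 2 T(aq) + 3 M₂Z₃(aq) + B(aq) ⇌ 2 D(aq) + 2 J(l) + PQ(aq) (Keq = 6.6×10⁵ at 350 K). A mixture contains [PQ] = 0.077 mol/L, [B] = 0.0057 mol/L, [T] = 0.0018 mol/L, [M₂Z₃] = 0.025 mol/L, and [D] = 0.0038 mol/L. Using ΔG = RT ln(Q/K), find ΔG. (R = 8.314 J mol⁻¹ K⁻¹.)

(J is a pure liquid — omitted from Q.)
Q = [D]²·[PQ] / ([T]²·[M₂Z₃]³·[B]) = (0.0038)²·(0.077) / ((0.0018)²·(0.025)³·(0.0057)) = 3.85×10⁶
ΔG = RT ln(Q/Keq) = (8.314 J mol⁻¹ K⁻¹)(350 K) × ln(3.85×10⁶/6.6×10⁵)
   = (2.910 kJ/mol)(1.764) = 5.13 kJ/mol
ΔG > 0, so the forward reaction is non-spontaneous (proceeds in reverse).

ΔG = 5.13 kJ/mol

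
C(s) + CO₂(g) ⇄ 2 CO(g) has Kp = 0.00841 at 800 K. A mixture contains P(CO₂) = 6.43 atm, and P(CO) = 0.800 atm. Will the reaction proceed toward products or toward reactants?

toward reactants

(C is a pure solid — omitted from Qp.)
Qp = P(CO)² / P(CO₂) = (0.800)² / (6.43) = 0.0995
Qp = 0.0995 > Kp = 0.00841, so the reverse reaction proceeds.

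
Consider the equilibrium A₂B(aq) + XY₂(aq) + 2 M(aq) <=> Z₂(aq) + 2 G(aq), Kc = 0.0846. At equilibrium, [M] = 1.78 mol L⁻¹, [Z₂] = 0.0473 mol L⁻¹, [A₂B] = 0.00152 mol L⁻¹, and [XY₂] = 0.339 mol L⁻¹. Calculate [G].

At equilibrium, Kc = [Z₂]·[G]² / ([A₂B]·[XY₂]·[M]²) = 0.0846.
(0.0473)·([G])² / ((0.00152)·(0.339)·(1.78)²) = 0.0846
[G]² = 0.00292 ⇒ [G] = 0.0540 mol L⁻¹

[G] = 0.0540 mol L⁻¹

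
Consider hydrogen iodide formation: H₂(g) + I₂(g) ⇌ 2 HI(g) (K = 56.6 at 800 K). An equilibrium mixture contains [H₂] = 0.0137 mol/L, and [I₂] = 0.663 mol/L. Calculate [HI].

[HI] = 0.717 mol/L

At equilibrium, K = [HI]² / ([H₂]·[I₂]) = 56.6.
([HI])² / ((0.0137)·(0.663)) = 56.6
[HI]² = 0.514 ⇒ [HI] = 0.717 mol/L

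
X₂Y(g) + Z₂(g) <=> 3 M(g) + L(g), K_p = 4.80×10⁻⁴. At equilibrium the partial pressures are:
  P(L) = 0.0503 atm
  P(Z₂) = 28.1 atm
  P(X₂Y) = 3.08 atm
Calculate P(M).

At equilibrium, K_p = P(M)³·P(L) / (P(X₂Y)·P(Z₂)) = 4.80×10⁻⁴.
(P(M))³·(0.0503) / ((3.08)·(28.1)) = 4.80×10⁻⁴
P(M)³ = 0.826 ⇒ P(M) = 0.938 atm

P(M) = 0.938 atm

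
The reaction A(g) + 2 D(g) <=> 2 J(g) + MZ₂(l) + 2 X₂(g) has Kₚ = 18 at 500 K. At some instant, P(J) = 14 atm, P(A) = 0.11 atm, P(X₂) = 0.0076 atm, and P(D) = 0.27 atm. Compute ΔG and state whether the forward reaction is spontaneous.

ΔG = -10.6 kJ/mol; the forward reaction is spontaneous

(MZ₂ is a pure liquid — omitted from Qₚ.)
Qₚ = P(J)²·P(X₂)² / (P(A)·P(D)²) = (14)²·(0.0076)² / ((0.11)·(0.27)²) = 1.41
ΔG = RT ln(Qₚ/Kₚ) = (8.314 J mol⁻¹ K⁻¹)(500 K) × ln(1.41/18)
   = (4.157 kJ/mol)(-2.547) = -10.6 kJ/mol
ΔG < 0, so the forward reaction is spontaneous (proceeds forward).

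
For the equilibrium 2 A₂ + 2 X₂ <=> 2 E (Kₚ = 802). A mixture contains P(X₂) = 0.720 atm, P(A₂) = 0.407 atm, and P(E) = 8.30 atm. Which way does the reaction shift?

at equilibrium

Qₚ = P(E)² / (P(A₂)²·P(X₂)²) = (8.30)² / ((0.407)²·(0.720)²) = 802
Qₚ = 802 = Kₚ, so the system is already at equilibrium.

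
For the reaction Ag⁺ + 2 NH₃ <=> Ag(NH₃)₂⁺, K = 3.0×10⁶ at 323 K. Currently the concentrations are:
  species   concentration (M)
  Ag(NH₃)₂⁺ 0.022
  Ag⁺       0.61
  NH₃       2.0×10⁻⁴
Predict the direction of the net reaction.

Q = [Ag(NH₃)₂⁺] / ([Ag⁺]·[NH₃]²) = (0.022) / ((0.61)·(2.0×10⁻⁴)²) = 9.0×10⁵
Q = 9.0×10⁵ < K = 3.0×10⁶, so the forward reaction proceeds.

forward (toward products)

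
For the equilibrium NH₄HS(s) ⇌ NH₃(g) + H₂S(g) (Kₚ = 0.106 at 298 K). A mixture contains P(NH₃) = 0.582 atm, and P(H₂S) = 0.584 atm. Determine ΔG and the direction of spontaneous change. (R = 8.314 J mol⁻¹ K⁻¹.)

(NH₄HS is a pure solid — omitted from Qₚ.)
Qₚ = P(NH₃)·P(H₂S) = (0.582)·(0.584) = 0.340
ΔG = RT ln(Qₚ/Kₚ) = (8.314 J mol⁻¹ K⁻¹)(298 K) × ln(0.340/0.106)
   = (2.478 kJ/mol)(1.166) = 2.89 kJ/mol
ΔG > 0, so the forward reaction is non-spontaneous (proceeds in reverse).

ΔG = 2.89 kJ/mol; the forward reaction is non-spontaneous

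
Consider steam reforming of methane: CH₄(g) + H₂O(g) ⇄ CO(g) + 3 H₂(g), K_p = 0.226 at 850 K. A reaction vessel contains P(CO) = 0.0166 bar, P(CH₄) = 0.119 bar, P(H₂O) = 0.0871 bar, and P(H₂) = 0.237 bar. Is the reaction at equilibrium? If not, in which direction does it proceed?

Q_p = P(CO)·P(H₂)³ / (P(CH₄)·P(H₂O)) = (0.0166)·(0.237)³ / ((0.119)·(0.0871)) = 0.0213
Q_p = 0.0213 < K_p = 0.226, so the forward reaction proceeds.

forward (toward products)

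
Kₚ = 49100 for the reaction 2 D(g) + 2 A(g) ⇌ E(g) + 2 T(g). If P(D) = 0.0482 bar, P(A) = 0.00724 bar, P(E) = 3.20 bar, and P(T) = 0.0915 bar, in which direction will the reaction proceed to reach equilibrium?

to the left

Qₚ = P(E)·P(T)² / (P(D)²·P(A)²) = (3.20)·(0.0915)² / ((0.0482)²·(0.00724)²) = 2.20e5
Qₚ = 2.20e5 > Kₚ = 49100, so the reverse reaction proceeds.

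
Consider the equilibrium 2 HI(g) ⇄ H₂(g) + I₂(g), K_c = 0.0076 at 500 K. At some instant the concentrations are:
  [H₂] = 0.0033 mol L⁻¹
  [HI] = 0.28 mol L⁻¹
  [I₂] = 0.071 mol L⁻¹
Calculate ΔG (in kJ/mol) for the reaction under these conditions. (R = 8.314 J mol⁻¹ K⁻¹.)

Q_c = [H₂]·[I₂] / [HI]² = (0.0033)·(0.071) / (0.28)² = 0.00299
ΔG = RT ln(Q_c/K_c) = (8.314 J mol⁻¹ K⁻¹)(500 K) × ln(0.00299/0.0076)
   = (4.157 kJ/mol)(-0.9329) = -3.88 kJ/mol
ΔG < 0, so the forward reaction is spontaneous (proceeds forward).

ΔG = -3.88 kJ/mol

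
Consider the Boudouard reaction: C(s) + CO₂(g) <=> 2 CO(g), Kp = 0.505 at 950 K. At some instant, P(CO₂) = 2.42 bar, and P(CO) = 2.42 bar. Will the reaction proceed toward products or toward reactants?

toward reactants

(C is a pure solid — omitted from Qp.)
Qp = P(CO)² / P(CO₂) = (2.42)² / (2.42) = 2.42
Qp = 2.42 > Kp = 0.505, so the reverse reaction proceeds.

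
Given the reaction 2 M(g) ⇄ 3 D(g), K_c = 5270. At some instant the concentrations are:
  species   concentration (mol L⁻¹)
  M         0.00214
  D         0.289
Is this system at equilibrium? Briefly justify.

yes, at equilibrium

Q_c = [D]³ / [M]² = (0.289)³ / (0.00214)² = 5270
Q_c = 5270 = K_c; the system is at equilibrium.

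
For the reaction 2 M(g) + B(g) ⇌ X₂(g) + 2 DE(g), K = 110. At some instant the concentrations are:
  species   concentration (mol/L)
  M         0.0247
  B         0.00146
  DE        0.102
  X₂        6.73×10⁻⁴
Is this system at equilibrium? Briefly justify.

no; Q < K, reaction proceeds forward

Q = [X₂]·[DE]² / ([M]²·[B]) = (6.73×10⁻⁴)·(0.102)² / ((0.0247)²·(0.00146)) = 7.86
Q = 7.86 < K = 110: net forward reaction.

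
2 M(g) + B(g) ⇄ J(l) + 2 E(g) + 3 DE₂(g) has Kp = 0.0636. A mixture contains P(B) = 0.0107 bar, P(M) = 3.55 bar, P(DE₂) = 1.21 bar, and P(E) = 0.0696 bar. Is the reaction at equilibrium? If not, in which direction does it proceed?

(J is a pure liquid — omitted from Qp.)
Qp = P(E)²·P(DE₂)³ / (P(M)²·P(B)) = (0.0696)²·(1.21)³ / ((3.55)²·(0.0107)) = 0.0636
Qp = 0.0636 = Kp, so the system is already at equilibrium.

no net change (already at equilibrium)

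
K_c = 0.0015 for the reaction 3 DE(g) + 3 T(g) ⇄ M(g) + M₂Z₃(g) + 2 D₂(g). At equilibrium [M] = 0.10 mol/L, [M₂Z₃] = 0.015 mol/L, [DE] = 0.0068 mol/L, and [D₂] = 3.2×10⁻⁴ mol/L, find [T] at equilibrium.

At equilibrium, K_c = [M]·[M₂Z₃]·[D₂]² / ([DE]³·[T]³) = 0.0015.
(0.10)·(0.015)·(3.2×10⁻⁴)² / ((0.0068)³·([T])³) = 0.0015
[T]³ = 0.326 ⇒ [T] = 0.69 mol/L

[T] = 0.69 mol/L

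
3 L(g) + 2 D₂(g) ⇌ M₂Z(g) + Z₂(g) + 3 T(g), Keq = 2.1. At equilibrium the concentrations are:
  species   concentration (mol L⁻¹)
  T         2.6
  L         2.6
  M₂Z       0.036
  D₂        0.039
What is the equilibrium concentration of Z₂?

At equilibrium, Keq = [M₂Z]·[Z₂]·[T]³ / ([L]³·[D₂]²) = 2.1.
(0.036)·([Z₂])·(2.6)³ / ((2.6)³·(0.039)²) = 2.1
[Z₂] = 0.0887 = 0.089 mol L⁻¹

[Z₂] = 0.089 mol L⁻¹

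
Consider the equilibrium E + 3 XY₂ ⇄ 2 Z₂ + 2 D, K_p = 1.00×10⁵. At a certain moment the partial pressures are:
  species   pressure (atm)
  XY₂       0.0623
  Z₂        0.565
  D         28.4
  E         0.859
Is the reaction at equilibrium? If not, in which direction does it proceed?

reverse (toward reactants)

Q_p = P(Z₂)²·P(D)² / (P(E)·P(XY₂)³) = (0.565)²·(28.4)² / ((0.859)·(0.0623)³) = 1.24×10⁶
Q_p = 1.24×10⁶ > K_p = 1.00×10⁵, so the reverse reaction proceeds.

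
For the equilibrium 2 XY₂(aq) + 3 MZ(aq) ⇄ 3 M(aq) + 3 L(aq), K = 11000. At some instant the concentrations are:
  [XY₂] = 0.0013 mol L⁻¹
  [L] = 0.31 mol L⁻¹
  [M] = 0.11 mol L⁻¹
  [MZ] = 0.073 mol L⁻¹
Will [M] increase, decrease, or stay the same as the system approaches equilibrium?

Q = [M]³·[L]³ / ([XY₂]²·[MZ]³) = (0.11)³·(0.31)³ / ((0.0013)²·(0.073)³) = 60000
Q = 60000 > K = 11000: net reverse reaction.
M is a product, so it decreases.

decrease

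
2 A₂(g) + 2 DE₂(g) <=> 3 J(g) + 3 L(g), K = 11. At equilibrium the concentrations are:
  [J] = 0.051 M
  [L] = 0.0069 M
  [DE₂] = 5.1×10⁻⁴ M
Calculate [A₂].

At equilibrium, K = [J]³·[L]³ / ([A₂]²·[DE₂]²) = 11.
(0.051)³·(0.0069)³ / (([A₂])²·(5.1×10⁻⁴)²) = 11
[A₂]² = 1.52×10⁻⁵ ⇒ [A₂] = 0.0039 M

[A₂] = 0.0039 M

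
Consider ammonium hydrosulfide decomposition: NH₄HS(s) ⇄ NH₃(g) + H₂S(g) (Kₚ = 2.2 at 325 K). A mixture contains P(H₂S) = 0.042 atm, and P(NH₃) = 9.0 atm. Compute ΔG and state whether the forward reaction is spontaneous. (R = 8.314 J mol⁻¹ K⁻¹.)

(NH₄HS is a pure solid — omitted from Qₚ.)
Qₚ = P(NH₃)·P(H₂S) = (9.0)·(0.042) = 0.378
ΔG = RT ln(Qₚ/Kₚ) = (8.314 J mol⁻¹ K⁻¹)(325 K) × ln(0.378/2.2)
   = (2.702 kJ/mol)(-1.761) = -4.76 kJ/mol
ΔG < 0, so the forward reaction is spontaneous (proceeds forward).

ΔG = -4.76 kJ/mol; the forward reaction is spontaneous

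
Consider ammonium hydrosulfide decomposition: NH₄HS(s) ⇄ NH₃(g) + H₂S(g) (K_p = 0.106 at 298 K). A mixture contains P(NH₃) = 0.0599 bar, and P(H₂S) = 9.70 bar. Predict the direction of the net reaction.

(NH₄HS is a pure solid — omitted from Q_p.)
Q_p = P(NH₃)·P(H₂S) = (0.0599)·(9.70) = 0.581
Q_p = 0.581 > K_p = 0.106, so the reverse reaction proceeds.

reverse (toward reactants)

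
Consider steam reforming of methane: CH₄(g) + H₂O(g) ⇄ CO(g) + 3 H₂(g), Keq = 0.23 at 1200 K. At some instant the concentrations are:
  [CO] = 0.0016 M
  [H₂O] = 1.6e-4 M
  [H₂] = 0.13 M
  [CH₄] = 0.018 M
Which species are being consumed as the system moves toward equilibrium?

CO, H₂ (products)

Q = [CO]·[H₂]³ / ([CH₄]·[H₂O]) = (0.0016)·(0.13)³ / ((0.018)·(1.6e-4)) = 1.2
Q = 1.2 > Keq = 0.23: net reverse reaction.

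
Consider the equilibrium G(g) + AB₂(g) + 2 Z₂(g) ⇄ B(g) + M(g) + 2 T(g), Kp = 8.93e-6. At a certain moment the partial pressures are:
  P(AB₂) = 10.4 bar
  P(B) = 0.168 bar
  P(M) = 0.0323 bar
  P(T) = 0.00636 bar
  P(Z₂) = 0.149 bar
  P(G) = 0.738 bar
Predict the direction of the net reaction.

to the right

Qp = P(B)·P(M)·P(T)² / (P(G)·P(AB₂)·P(Z₂)²) = (0.168)·(0.0323)·(0.00636)² / ((0.738)·(10.4)·(0.149)²) = 1.29e-6
Qp = 1.29e-6 < Kp = 8.93e-6, so the forward reaction proceeds.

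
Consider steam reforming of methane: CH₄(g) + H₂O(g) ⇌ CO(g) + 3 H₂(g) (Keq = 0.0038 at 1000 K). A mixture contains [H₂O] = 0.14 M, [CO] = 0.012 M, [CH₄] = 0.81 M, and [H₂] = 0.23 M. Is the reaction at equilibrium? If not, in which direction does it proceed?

Q = [CO]·[H₂]³ / ([CH₄]·[H₂O]) = (0.012)·(0.23)³ / ((0.81)·(0.14)) = 0.0013
Q = 0.0013 < Keq = 0.0038, so the forward reaction proceeds.

to the right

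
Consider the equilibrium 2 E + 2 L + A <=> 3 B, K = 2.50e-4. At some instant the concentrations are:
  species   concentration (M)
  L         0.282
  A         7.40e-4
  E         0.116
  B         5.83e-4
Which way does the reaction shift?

Q = [B]³ / ([E]²·[L]²·[A]) = (5.83e-4)³ / ((0.116)²·(0.282)²·(7.40e-4)) = 2.50e-4
Q = 2.50e-4 = K, so the system is already at equilibrium.

neither direction; the system is at equilibrium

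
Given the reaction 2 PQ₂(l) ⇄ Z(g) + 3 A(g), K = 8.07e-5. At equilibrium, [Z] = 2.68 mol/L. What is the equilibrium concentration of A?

[A] = 0.0311 mol/L

(PQ₂ is a pure liquid — omitted from K.)
At equilibrium, K = [Z]·[A]³ = 8.07e-5.
(2.68)·([A])³ = 8.07e-5
[A]³ = 3.01e-5 ⇒ [A] = 0.0311 mol/L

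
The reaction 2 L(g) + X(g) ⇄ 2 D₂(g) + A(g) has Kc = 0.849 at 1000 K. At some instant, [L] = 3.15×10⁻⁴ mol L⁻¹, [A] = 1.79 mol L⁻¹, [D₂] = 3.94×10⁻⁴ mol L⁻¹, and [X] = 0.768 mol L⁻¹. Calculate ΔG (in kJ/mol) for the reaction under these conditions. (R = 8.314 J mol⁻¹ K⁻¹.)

ΔG = 12.1 kJ/mol

Qc = [D₂]²·[A] / ([L]²·[X]) = (3.94×10⁻⁴)²·(1.79) / ((3.15×10⁻⁴)²·(0.768)) = 3.65
ΔG = RT ln(Qc/Kc) = (8.314 J mol⁻¹ K⁻¹)(1000 K) × ln(3.65/0.849)
   = (8.314 kJ/mol)(1.458) = 12.1 kJ/mol
ΔG > 0, so the forward reaction is non-spontaneous (proceeds in reverse).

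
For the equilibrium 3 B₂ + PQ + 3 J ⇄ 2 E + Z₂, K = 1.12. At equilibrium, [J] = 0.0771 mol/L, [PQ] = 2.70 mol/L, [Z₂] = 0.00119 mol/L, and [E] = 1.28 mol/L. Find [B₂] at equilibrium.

At equilibrium, K = [E]²·[Z₂] / ([B₂]³·[PQ]·[J]³) = 1.12.
(1.28)²·(0.00119) / (([B₂])³·(2.70)·(0.0771)³) = 1.12
[B₂]³ = 1.41 ⇒ [B₂] = 1.12 mol/L

[B₂] = 1.12 mol/L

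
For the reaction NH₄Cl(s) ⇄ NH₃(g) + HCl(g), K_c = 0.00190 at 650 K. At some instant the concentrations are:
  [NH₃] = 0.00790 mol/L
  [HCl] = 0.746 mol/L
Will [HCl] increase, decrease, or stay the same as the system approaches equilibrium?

decrease

(NH₄Cl is a pure solid — omitted from Q_c.)
Q_c = [NH₃]·[HCl] = (0.00790)·(0.746) = 0.00589
Q_c = 0.00589 > K_c = 0.00190: net reverse reaction.
HCl is a product, so it decreases.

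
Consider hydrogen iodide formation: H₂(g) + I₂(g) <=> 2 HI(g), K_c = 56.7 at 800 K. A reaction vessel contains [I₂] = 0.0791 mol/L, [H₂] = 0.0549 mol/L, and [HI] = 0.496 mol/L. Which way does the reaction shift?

at equilibrium

Q_c = [HI]² / ([H₂]·[I₂]) = (0.496)² / ((0.0549)·(0.0791)) = 56.7
Q_c = 56.7 = K_c, so the system is already at equilibrium.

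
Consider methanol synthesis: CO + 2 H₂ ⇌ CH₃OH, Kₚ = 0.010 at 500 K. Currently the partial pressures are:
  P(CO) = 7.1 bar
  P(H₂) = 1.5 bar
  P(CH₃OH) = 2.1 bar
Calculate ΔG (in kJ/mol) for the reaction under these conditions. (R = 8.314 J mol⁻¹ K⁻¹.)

ΔG = 10.7 kJ/mol

Qₚ = P(CH₃OH) / (P(CO)·P(H₂)²) = (2.1) / ((7.1)·(1.5)²) = 0.131
ΔG = RT ln(Qₚ/Kₚ) = (8.314 J mol⁻¹ K⁻¹)(500 K) × ln(0.131/0.010)
   = (4.157 kJ/mol)(2.573) = 10.7 kJ/mol
ΔG > 0, so the forward reaction is non-spontaneous (proceeds in reverse).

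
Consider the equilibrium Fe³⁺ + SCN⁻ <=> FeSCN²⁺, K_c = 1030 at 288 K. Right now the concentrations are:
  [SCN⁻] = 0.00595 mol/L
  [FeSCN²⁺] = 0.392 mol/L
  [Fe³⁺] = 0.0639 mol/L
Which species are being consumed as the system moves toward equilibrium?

Q_c = [FeSCN²⁺] / ([Fe³⁺]·[SCN⁻]) = (0.392) / ((0.0639)·(0.00595)) = 1030
Q_c = 1030 = K_c; the system is at equilibrium.

none (at equilibrium)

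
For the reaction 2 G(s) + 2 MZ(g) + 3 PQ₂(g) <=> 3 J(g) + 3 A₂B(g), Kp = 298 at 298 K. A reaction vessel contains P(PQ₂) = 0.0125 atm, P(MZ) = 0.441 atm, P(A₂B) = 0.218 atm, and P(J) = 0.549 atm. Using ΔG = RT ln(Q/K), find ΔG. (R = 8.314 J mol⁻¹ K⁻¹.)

ΔG = 6.73 kJ/mol

(G is a pure solid — omitted from Qp.)
Qp = P(J)³·P(A₂B)³ / (P(MZ)²·P(PQ₂)³) = (0.549)³·(0.218)³ / ((0.441)²·(0.0125)³) = 4510
ΔG = RT ln(Qp/Kp) = (8.314 J mol⁻¹ K⁻¹)(298 K) × ln(4510/298)
   = (2.478 kJ/mol)(2.717) = 6.73 kJ/mol
ΔG > 0, so the forward reaction is non-spontaneous (proceeds in reverse).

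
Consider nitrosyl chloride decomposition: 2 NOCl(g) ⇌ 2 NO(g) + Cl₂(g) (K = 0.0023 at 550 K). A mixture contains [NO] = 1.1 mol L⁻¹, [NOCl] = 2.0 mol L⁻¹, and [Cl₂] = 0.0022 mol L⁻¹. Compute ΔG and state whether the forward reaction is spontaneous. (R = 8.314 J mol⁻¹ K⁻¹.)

Q = [NO]²·[Cl₂] / [NOCl]² = (1.1)²·(0.0022) / (2.0)² = 6.66×10⁻⁴
ΔG = RT ln(Q/K) = (8.314 J mol⁻¹ K⁻¹)(550 K) × ln(6.66×10⁻⁴/0.0023)
   = (4.573 kJ/mol)(-1.239) = -5.67 kJ/mol
ΔG < 0, so the forward reaction is spontaneous (proceeds forward).

ΔG = -5.67 kJ/mol; the forward reaction is spontaneous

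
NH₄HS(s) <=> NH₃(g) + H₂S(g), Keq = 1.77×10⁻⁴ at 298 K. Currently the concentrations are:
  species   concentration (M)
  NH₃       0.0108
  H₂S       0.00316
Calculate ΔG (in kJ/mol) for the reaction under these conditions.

(NH₄HS is a pure solid — omitted from Q.)
Q = [NH₃]·[H₂S] = (0.0108)·(0.00316) = 3.41×10⁻⁵
ΔG = RT ln(Q/Keq) = (8.314 J mol⁻¹ K⁻¹)(298 K) × ln(3.41×10⁻⁵/1.77×10⁻⁴)
   = (2.478 kJ/mol)(-1.647) = -4.08 kJ/mol
ΔG < 0, so the forward reaction is spontaneous (proceeds forward).

ΔG = -4.08 kJ/mol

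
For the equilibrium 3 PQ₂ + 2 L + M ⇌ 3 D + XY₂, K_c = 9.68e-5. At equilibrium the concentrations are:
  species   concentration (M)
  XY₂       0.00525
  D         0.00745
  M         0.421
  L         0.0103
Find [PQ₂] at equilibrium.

[PQ₂] = 0.795 M

At equilibrium, K_c = [D]³·[XY₂] / ([PQ₂]³·[L]²·[M]) = 9.68e-5.
(0.00745)³·(0.00525) / (([PQ₂])³·(0.0103)²·(0.421)) = 9.68e-5
[PQ₂]³ = 0.502 ⇒ [PQ₂] = 0.795 M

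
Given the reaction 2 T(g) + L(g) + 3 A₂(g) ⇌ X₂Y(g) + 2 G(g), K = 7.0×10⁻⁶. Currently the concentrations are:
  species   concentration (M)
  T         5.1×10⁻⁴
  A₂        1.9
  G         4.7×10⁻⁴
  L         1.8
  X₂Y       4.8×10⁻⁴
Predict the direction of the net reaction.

Q = [X₂Y]·[G]² / ([T]²·[L]·[A₂]³) = (4.8×10⁻⁴)·(4.7×10⁻⁴)² / ((5.1×10⁻⁴)²·(1.8)·(1.9)³) = 3.3×10⁻⁵
Q = 3.3×10⁻⁵ > K = 7.0×10⁻⁶, so the reverse reaction proceeds.

in the reverse direction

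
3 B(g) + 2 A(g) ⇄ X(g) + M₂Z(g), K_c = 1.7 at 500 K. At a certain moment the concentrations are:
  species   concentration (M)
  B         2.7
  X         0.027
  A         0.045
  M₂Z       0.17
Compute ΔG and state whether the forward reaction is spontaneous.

Q_c = [X]·[M₂Z] / ([B]³·[A]²) = (0.027)·(0.17) / ((2.7)³·(0.045)²) = 0.115
ΔG = RT ln(Q_c/K_c) = (8.314 J mol⁻¹ K⁻¹)(500 K) × ln(0.115/1.7)
   = (4.157 kJ/mol)(-2.693) = -11.2 kJ/mol
ΔG < 0, so the forward reaction is spontaneous (proceeds forward).

ΔG = -11.2 kJ/mol; the forward reaction is spontaneous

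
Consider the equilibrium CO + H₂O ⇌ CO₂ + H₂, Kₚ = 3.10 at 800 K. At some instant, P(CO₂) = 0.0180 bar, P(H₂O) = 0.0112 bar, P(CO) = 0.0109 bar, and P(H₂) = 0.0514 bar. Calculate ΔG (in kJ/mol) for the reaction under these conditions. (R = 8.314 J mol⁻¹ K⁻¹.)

ΔG = 5.95 kJ/mol

Qₚ = P(CO₂)·P(H₂) / (P(CO)·P(H₂O)) = (0.0180)·(0.0514) / ((0.0109)·(0.0112)) = 7.58
ΔG = RT ln(Qₚ/Kₚ) = (8.314 J mol⁻¹ K⁻¹)(800 K) × ln(7.58/3.10)
   = (6.651 kJ/mol)(0.8941) = 5.95 kJ/mol
ΔG > 0, so the forward reaction is non-spontaneous (proceeds in reverse).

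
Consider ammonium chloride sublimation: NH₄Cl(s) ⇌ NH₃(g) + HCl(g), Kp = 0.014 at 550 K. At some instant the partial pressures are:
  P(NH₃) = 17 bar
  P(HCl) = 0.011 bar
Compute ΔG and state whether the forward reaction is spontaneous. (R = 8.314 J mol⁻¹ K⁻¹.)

ΔG = 11.9 kJ/mol; the forward reaction is non-spontaneous

(NH₄Cl is a pure solid — omitted from Qp.)
Qp = P(NH₃)·P(HCl) = (17)·(0.011) = 0.187
ΔG = RT ln(Qp/Kp) = (8.314 J mol⁻¹ K⁻¹)(550 K) × ln(0.187/0.014)
   = (4.573 kJ/mol)(2.592) = 11.9 kJ/mol
ΔG > 0, so the forward reaction is non-spontaneous (proceeds in reverse).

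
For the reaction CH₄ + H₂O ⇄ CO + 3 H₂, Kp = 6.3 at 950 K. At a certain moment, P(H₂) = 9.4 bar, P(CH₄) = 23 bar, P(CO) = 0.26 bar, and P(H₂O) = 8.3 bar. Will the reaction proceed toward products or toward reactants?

toward products

Qp = P(CO)·P(H₂)³ / (P(CH₄)·P(H₂O)) = (0.26)·(9.4)³ / ((23)·(8.3)) = 1.1
Qp = 1.1 < Kp = 6.3, so the forward reaction proceeds.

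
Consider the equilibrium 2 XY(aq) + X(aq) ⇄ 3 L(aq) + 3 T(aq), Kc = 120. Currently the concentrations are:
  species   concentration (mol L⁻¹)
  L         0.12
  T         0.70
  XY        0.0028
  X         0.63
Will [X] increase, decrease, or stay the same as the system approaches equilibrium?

stay the same

Qc = [L]³·[T]³ / ([XY]²·[X]) = (0.12)³·(0.70)³ / ((0.0028)²·(0.63)) = 120
Qc = 120 = Kc; the system is at equilibrium.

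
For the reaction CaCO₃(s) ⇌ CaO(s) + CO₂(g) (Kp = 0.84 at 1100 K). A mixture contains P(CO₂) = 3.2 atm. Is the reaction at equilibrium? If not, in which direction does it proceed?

in the reverse direction

(CaCO₃, CaO are pure solids — omitted from Qp.)
Qp = P(CO₂) = 3.2
Qp = 3.2 > Kp = 0.84, so the reverse reaction proceeds.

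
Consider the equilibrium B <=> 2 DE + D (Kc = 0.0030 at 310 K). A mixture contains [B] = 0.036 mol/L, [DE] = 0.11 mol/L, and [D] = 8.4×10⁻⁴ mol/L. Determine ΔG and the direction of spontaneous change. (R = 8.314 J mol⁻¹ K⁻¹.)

Qc = [DE]²·[D] / [B] = (0.11)²·(8.4×10⁻⁴) / (0.036) = 2.82×10⁻⁴
ΔG = RT ln(Qc/Kc) = (8.314 J mol⁻¹ K⁻¹)(310 K) × ln(2.82×10⁻⁴/0.0030)
   = (2.577 kJ/mol)(-2.364) = -6.09 kJ/mol
ΔG < 0, so the forward reaction is spontaneous (proceeds forward).

ΔG = -6.09 kJ/mol; the forward reaction is spontaneous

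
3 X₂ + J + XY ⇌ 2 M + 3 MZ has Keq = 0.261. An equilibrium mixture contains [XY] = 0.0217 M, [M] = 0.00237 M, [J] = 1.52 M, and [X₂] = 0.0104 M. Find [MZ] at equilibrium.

[MZ] = 0.120 M

At equilibrium, Keq = [M]²·[MZ]³ / ([X₂]³·[J]·[XY]) = 0.261.
(0.00237)²·([MZ])³ / ((0.0104)³·(1.52)·(0.0217)) = 0.261
[MZ]³ = 0.00172 ⇒ [MZ] = 0.120 M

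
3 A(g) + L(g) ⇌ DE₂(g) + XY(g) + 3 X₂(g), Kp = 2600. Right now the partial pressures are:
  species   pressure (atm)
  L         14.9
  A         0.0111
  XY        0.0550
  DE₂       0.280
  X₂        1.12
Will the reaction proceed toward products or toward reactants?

Qp = P(DE₂)·P(XY)·P(X₂)³ / (P(A)³·P(L)) = (0.280)·(0.0550)·(1.12)³ / ((0.0111)³·(14.9)) = 1060
Qp = 1060 < Kp = 2600, so the forward reaction proceeds.

to the right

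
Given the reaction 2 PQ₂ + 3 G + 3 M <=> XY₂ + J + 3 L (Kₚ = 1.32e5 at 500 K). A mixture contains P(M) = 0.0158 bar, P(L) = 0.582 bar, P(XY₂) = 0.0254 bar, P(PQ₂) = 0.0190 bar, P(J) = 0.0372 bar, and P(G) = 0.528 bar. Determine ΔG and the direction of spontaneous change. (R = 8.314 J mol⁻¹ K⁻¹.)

Qₚ = P(XY₂)·P(J)·P(L)³ / (P(PQ₂)²·P(G)³·P(M)³) = (0.0254)·(0.0372)·(0.582)³ / ((0.0190)²·(0.528)³·(0.0158)³) = 8.89e5
ΔG = RT ln(Qₚ/Kₚ) = (8.314 J mol⁻¹ K⁻¹)(500 K) × ln(8.89e5/1.32e5)
   = (4.157 kJ/mol)(1.907) = 7.93 kJ/mol
ΔG > 0, so the forward reaction is non-spontaneous (proceeds in reverse).

ΔG = 7.93 kJ/mol; the forward reaction is non-spontaneous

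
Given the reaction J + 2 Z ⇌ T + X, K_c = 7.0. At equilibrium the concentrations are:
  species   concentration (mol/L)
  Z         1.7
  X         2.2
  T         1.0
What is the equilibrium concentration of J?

At equilibrium, K_c = [T]·[X] / ([J]·[Z]²) = 7.0.
(1.0)·(2.2) / (([J])·(1.7)²) = 7.0
[J] = 0.109 = 0.11 mol/L

[J] = 0.11 mol/L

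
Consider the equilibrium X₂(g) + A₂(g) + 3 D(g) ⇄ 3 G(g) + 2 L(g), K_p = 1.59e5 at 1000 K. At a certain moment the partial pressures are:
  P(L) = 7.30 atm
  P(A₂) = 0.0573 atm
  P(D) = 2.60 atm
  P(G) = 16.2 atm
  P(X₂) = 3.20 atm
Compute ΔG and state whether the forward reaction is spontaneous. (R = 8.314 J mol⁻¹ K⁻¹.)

ΔG = -6.79 kJ/mol; the forward reaction is spontaneous

Q_p = P(G)³·P(L)² / (P(X₂)·P(A₂)·P(D)³) = (16.2)³·(7.30)² / ((3.20)·(0.0573)·(2.60)³) = 70300
ΔG = RT ln(Q_p/K_p) = (8.314 J mol⁻¹ K⁻¹)(1000 K) × ln(70300/1.59e5)
   = (8.314 kJ/mol)(-0.8161) = -6.79 kJ/mol
ΔG < 0, so the forward reaction is spontaneous (proceeds forward).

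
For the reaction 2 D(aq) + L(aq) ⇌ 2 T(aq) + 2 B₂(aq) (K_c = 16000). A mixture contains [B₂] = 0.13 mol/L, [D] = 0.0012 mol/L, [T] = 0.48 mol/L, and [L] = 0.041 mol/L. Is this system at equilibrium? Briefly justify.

no; Q > K, reaction proceeds in reverse

Q_c = [T]²·[B₂]² / ([D]²·[L]) = (0.48)²·(0.13)² / ((0.0012)²·(0.041)) = 66000
Q_c = 66000 > K_c = 16000: net reverse reaction.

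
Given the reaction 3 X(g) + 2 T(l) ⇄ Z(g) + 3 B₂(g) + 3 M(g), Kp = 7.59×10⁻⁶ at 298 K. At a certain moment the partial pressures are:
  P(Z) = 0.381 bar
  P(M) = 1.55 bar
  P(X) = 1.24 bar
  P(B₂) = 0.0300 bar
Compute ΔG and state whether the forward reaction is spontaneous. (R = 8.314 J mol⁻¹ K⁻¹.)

ΔG = 2.41 kJ/mol; the forward reaction is non-spontaneous

(T is a pure liquid — omitted from Qp.)
Qp = P(Z)·P(B₂)³·P(M)³ / P(X)³ = (0.381)·(0.0300)³·(1.55)³ / (1.24)³ = 2.01×10⁻⁵
ΔG = RT ln(Qp/Kp) = (8.314 J mol⁻¹ K⁻¹)(298 K) × ln(2.01×10⁻⁵/7.59×10⁻⁶)
   = (2.478 kJ/mol)(0.9739) = 2.41 kJ/mol
ΔG > 0, so the forward reaction is non-spontaneous (proceeds in reverse).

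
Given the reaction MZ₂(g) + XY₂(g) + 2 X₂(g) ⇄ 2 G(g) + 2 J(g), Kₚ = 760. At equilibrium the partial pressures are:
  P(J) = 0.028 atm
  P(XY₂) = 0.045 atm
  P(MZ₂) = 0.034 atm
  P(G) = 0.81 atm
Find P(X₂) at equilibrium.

At equilibrium, Kₚ = P(G)²·P(J)² / (P(MZ₂)·P(XY₂)·P(X₂)²) = 760.
(0.81)²·(0.028)² / ((0.034)·(0.045)·(P(X₂))²) = 760
P(X₂)² = 4.42×10⁻⁴ ⇒ P(X₂) = 0.021 atm

P(X₂) = 0.021 atm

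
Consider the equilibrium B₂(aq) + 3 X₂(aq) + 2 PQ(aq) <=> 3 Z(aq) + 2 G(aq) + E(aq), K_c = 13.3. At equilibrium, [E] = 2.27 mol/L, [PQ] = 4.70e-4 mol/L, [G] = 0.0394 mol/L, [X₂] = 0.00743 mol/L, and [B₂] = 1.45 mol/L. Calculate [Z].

[Z] = 7.92e-4 mol/L

At equilibrium, K_c = [Z]³·[G]²·[E] / ([B₂]·[X₂]³·[PQ]²) = 13.3.
([Z])³·(0.0394)²·(2.27) / ((1.45)·(0.00743)³·(4.70e-4)²) = 13.3
[Z]³ = 4.96e-10 ⇒ [Z] = 7.92e-4 mol/L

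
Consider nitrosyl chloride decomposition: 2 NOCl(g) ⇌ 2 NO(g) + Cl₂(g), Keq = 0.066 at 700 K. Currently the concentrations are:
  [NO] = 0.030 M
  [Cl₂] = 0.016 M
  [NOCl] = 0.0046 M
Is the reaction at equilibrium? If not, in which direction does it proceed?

reverse (toward reactants)

Q = [NO]²·[Cl₂] / [NOCl]² = (0.030)²·(0.016) / (0.0046)² = 0.68
Q = 0.68 > Keq = 0.066, so the reverse reaction proceeds.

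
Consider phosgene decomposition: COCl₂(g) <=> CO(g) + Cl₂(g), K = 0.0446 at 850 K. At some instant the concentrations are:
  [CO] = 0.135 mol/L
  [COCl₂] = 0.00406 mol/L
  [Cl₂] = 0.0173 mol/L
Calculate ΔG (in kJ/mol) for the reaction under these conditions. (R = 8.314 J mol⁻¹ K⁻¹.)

Q = [CO]·[Cl₂] / [COCl₂] = (0.135)·(0.0173) / (0.00406) = 0.575
ΔG = RT ln(Q/K) = (8.314 J mol⁻¹ K⁻¹)(850 K) × ln(0.575/0.0446)
   = (7.067 kJ/mol)(2.557) = 18.1 kJ/mol
ΔG > 0, so the forward reaction is non-spontaneous (proceeds in reverse).

ΔG = 18.1 kJ/mol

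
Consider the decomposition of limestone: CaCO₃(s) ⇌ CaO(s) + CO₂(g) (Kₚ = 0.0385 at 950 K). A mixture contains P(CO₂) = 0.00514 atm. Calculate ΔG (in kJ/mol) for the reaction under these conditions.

(CaCO₃, CaO are pure solids — omitted from Qₚ.)
Qₚ = P(CO₂) = 0.00514
ΔG = RT ln(Qₚ/Kₚ) = (8.314 J mol⁻¹ K⁻¹)(950 K) × ln(0.00514/0.0385)
   = (7.898 kJ/mol)(-2.014) = -15.9 kJ/mol
ΔG < 0, so the forward reaction is spontaneous (proceeds forward).

ΔG = -15.9 kJ/mol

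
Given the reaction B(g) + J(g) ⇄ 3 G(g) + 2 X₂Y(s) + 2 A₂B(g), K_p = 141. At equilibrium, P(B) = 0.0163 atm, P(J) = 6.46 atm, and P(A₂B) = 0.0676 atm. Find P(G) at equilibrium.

(X₂Y is a pure solid — omitted from K_p.)
At equilibrium, K_p = P(G)³·P(A₂B)² / (P(B)·P(J)) = 141.
(P(G))³·(0.0676)² / ((0.0163)·(6.46)) = 141
P(G)³ = 3250 ⇒ P(G) = 14.8 atm

P(G) = 14.8 atm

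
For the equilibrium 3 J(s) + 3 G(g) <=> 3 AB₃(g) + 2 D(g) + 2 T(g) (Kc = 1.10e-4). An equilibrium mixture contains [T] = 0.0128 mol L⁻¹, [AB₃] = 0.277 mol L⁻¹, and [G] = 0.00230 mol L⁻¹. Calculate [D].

[D] = 6.20e-4 mol L⁻¹

(J is a pure solid — omitted from Kc.)
At equilibrium, Kc = [AB₃]³·[D]²·[T]² / [G]³ = 1.10e-4.
(0.277)³·([D])²·(0.0128)² / (0.00230)³ = 1.10e-4
[D]² = 3.84e-7 ⇒ [D] = 6.20e-4 mol L⁻¹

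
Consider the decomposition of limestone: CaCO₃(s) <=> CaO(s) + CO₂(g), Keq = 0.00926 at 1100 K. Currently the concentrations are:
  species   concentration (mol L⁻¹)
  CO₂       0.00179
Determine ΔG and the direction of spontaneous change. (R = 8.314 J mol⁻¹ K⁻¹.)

ΔG = -15.0 kJ/mol; the forward reaction is spontaneous

(CaCO₃, CaO are pure solids — omitted from Q.)
Q = [CO₂] = 0.00179
ΔG = RT ln(Q/Keq) = (8.314 J mol⁻¹ K⁻¹)(1100 K) × ln(0.00179/0.00926)
   = (9.145 kJ/mol)(-1.643) = -15.0 kJ/mol
ΔG < 0, so the forward reaction is spontaneous (proceeds forward).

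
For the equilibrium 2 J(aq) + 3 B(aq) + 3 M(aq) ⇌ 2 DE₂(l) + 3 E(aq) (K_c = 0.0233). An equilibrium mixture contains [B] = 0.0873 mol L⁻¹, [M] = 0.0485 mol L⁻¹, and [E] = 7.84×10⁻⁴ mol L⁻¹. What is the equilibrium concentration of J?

(DE₂ is a pure liquid — omitted from K_c.)
At equilibrium, K_c = [E]³ / ([J]²·[B]³·[M]³) = 0.0233.
(7.84×10⁻⁴)³ / (([J])²·(0.0873)³·(0.0485)³) = 0.0233
[J]² = 0.272 ⇒ [J] = 0.522 mol L⁻¹

[J] = 0.522 mol L⁻¹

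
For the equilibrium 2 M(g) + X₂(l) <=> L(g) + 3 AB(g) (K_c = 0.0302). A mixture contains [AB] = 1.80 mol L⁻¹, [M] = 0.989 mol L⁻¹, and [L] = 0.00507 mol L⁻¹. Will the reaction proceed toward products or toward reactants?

(X₂ is a pure liquid — omitted from Q_c.)
Q_c = [L]·[AB]³ / [M]² = (0.00507)·(1.80)³ / (0.989)² = 0.0302
Q_c = 0.0302 = K_c, so the system is already at equilibrium.

no net change (already at equilibrium)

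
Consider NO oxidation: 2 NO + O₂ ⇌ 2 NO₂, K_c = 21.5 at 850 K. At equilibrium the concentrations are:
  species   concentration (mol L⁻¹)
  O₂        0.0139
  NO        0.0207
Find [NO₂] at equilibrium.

At equilibrium, K_c = [NO₂]² / ([NO]²·[O₂]) = 21.5.
([NO₂])² / ((0.0207)²·(0.0139)) = 21.5
[NO₂]² = 1.28e-4 ⇒ [NO₂] = 0.0113 mol L⁻¹

[NO₂] = 0.0113 mol L⁻¹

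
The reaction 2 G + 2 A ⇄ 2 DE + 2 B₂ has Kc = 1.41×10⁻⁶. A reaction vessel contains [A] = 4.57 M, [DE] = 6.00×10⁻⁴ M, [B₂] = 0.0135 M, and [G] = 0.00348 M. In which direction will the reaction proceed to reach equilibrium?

Qc = [DE]²·[B₂]² / ([G]²·[A]²) = (6.00×10⁻⁴)²·(0.0135)² / ((0.00348)²·(4.57)²) = 2.59×10⁻⁷
Qc = 2.59×10⁻⁷ < Kc = 1.41×10⁻⁶, so the forward reaction proceeds.

in the forward direction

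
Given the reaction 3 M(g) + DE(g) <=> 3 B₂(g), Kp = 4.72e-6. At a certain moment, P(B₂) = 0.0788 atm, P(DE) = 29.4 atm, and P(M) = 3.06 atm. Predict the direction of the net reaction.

Qp = P(B₂)³ / (P(M)³·P(DE)) = (0.0788)³ / ((3.06)³·(29.4)) = 5.81e-7
Qp = 5.81e-7 < Kp = 4.72e-6, so the forward reaction proceeds.

toward products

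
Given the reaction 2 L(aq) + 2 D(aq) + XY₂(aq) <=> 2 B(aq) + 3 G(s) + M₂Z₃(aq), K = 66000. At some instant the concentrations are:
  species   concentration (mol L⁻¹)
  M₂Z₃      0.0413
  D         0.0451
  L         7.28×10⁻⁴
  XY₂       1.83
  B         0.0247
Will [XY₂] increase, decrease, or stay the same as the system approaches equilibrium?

(G is a pure solid — omitted from Q.)
Q = [B]²·[M₂Z₃] / ([L]²·[D]²·[XY₂]) = (0.0247)²·(0.0413) / ((7.28×10⁻⁴)²·(0.0451)²·(1.83)) = 12800
Q = 12800 < K = 66000: net forward reaction.
XY₂ is a reactant, so it decreases.

decrease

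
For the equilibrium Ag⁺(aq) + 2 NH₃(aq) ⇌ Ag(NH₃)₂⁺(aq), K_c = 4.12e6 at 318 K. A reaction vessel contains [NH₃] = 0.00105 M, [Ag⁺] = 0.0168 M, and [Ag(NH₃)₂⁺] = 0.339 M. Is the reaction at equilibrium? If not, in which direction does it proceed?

Q_c = [Ag(NH₃)₂⁺] / ([Ag⁺]·[NH₃]²) = (0.339) / ((0.0168)·(0.00105)²) = 1.83e7
Q_c = 1.83e7 > K_c = 4.12e6, so the reverse reaction proceeds.

to the left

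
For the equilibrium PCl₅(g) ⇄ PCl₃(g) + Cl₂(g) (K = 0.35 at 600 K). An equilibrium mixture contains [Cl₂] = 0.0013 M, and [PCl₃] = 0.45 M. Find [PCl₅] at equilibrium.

[PCl₅] = 0.0017 M

At equilibrium, K = [PCl₃]·[Cl₂] / [PCl₅] = 0.35.
(0.45)·(0.0013) / ([PCl₅]) = 0.35
[PCl₅] = 0.00167 = 0.0017 M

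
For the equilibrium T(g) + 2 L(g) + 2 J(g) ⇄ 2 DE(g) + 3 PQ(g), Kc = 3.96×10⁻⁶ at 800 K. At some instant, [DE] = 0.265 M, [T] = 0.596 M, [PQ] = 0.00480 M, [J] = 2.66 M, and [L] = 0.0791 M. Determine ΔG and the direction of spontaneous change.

Qc = [DE]²·[PQ]³ / ([T]·[L]²·[J]²) = (0.265)²·(0.00480)³ / ((0.596)·(0.0791)²·(2.66)²) = 2.94×10⁻⁷
ΔG = RT ln(Qc/Kc) = (8.314 J mol⁻¹ K⁻¹)(800 K) × ln(2.94×10⁻⁷/3.96×10⁻⁶)
   = (6.651 kJ/mol)(-2.600) = -17.3 kJ/mol
ΔG < 0, so the forward reaction is spontaneous (proceeds forward).

ΔG = -17.3 kJ/mol; the forward reaction is spontaneous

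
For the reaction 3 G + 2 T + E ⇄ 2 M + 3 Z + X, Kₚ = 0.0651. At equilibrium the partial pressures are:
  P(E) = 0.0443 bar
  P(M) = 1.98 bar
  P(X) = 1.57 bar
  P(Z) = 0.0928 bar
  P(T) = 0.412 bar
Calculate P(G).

At equilibrium, Kₚ = P(M)²·P(Z)³·P(X) / (P(G)³·P(T)²·P(E)) = 0.0651.
(1.98)²·(0.0928)³·(1.57) / ((P(G))³·(0.412)²·(0.0443)) = 0.0651
P(G)³ = 10.0 ⇒ P(G) = 2.16 bar

P(G) = 2.16 bar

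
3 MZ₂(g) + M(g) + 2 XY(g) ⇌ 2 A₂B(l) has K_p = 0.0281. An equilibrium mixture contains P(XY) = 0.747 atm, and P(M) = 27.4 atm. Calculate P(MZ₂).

P(MZ₂) = 1.33 atm

(A₂B is a pure liquid — omitted from K_p.)
At equilibrium, K_p = 1 / (P(MZ₂)³·P(M)·P(XY)²) = 0.0281.
1 / ((P(MZ₂))³·(27.4)·(0.747)²) = 0.0281
P(MZ₂)³ = 2.33 ⇒ P(MZ₂) = 1.33 atm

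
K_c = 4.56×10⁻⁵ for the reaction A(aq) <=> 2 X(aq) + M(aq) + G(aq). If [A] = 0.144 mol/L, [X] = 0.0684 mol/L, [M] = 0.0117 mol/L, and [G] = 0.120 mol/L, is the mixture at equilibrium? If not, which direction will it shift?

Q_c = [X]²·[M]·[G] / [A] = (0.0684)²·(0.0117)·(0.120) / (0.144) = 4.56×10⁻⁵
Q_c = 4.56×10⁻⁵ = K_c; the system is at equilibrium.

yes, at equilibrium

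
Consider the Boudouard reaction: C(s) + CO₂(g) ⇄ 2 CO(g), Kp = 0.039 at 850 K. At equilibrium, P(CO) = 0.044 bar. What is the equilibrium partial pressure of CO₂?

P(CO₂) = 0.050 bar

(C is a pure solid — omitted from Kp.)
At equilibrium, Kp = P(CO)² / P(CO₂) = 0.039.
(0.044)² / (P(CO₂)) = 0.039
P(CO₂) = 0.0496 = 0.050 bar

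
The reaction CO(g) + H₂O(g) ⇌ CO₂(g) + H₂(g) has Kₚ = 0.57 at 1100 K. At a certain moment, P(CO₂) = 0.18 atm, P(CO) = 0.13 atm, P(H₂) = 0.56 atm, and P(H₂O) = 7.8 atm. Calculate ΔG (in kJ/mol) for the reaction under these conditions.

Qₚ = P(CO₂)·P(H₂) / (P(CO)·P(H₂O)) = (0.18)·(0.56) / ((0.13)·(7.8)) = 0.0994
ΔG = RT ln(Qₚ/Kₚ) = (8.314 J mol⁻¹ K⁻¹)(1100 K) × ln(0.0994/0.57)
   = (9.145 kJ/mol)(-1.746) = -16.0 kJ/mol
ΔG < 0, so the forward reaction is spontaneous (proceeds forward).

ΔG = -16.0 kJ/mol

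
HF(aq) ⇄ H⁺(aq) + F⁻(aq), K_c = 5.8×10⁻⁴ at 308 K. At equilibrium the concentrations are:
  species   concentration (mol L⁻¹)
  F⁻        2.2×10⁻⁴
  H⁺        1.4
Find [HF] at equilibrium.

At equilibrium, K_c = [H⁺]·[F⁻] / [HF] = 5.8×10⁻⁴.
(1.4)·(2.2×10⁻⁴) / ([HF]) = 5.8×10⁻⁴
[HF] = 0.531 = 0.53 mol L⁻¹

[HF] = 0.53 mol L⁻¹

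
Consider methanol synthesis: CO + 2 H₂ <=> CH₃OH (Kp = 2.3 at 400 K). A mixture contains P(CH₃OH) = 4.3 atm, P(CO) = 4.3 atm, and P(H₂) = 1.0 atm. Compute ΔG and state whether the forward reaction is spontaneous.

Qp = P(CH₃OH) / (P(CO)·P(H₂)²) = (4.3) / ((4.3)·(1.0)²) = 1.00
ΔG = RT ln(Qp/Kp) = (8.314 J mol⁻¹ K⁻¹)(400 K) × ln(1.00/2.3)
   = (3.326 kJ/mol)(-0.8329) = -2.77 kJ/mol
ΔG < 0, so the forward reaction is spontaneous (proceeds forward).

ΔG = -2.77 kJ/mol; the forward reaction is spontaneous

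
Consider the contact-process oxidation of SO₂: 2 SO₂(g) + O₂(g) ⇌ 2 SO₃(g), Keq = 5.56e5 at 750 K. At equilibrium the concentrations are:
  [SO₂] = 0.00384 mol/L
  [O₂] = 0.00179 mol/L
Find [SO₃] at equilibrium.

At equilibrium, Keq = [SO₃]² / ([SO₂]²·[O₂]) = 5.56e5.
([SO₃])² / ((0.00384)²·(0.00179)) = 5.56e5
[SO₃]² = 0.0147 ⇒ [SO₃] = 0.121 mol/L

[SO₃] = 0.121 mol/L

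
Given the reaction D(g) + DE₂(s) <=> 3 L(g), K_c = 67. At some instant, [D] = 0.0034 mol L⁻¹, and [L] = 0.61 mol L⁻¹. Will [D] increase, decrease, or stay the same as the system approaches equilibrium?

(DE₂ is a pure solid — omitted from Q_c.)
Q_c = [L]³ / [D] = (0.61)³ / (0.0034) = 67
Q_c = 67 = K_c; the system is at equilibrium.

stay the same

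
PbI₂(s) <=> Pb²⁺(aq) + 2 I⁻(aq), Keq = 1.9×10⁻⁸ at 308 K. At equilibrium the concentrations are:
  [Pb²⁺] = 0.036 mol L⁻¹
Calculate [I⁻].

[I⁻] = 7.3×10⁻⁴ mol L⁻¹

(PbI₂ is a pure solid — omitted from Keq.)
At equilibrium, Keq = [Pb²⁺]·[I⁻]² = 1.9×10⁻⁸.
(0.036)·([I⁻])² = 1.9×10⁻⁸
[I⁻]² = 5.28×10⁻⁷ ⇒ [I⁻] = 7.3×10⁻⁴ mol L⁻¹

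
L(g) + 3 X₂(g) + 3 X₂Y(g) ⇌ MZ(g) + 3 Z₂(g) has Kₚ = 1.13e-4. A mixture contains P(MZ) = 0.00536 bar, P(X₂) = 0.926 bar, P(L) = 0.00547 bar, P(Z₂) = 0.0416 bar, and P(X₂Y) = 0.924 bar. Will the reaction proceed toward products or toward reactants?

Qₚ = P(MZ)·P(Z₂)³ / (P(L)·P(X₂)³·P(X₂Y)³) = (0.00536)·(0.0416)³ / ((0.00547)·(0.926)³·(0.924)³) = 1.13e-4
Qₚ = 1.13e-4 = Kₚ, so the system is already at equilibrium.

at equilibrium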